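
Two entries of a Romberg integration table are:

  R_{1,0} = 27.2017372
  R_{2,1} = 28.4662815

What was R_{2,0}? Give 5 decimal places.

28.15015

From R_{2,1} = (4·R_{2,0} − R_{1,0})/3, solve for R_{2,0}:
4·R_{2,0} = 3·28.4662815 + 27.2017372 = 112.6005817
R_{2,0} = 28.1501454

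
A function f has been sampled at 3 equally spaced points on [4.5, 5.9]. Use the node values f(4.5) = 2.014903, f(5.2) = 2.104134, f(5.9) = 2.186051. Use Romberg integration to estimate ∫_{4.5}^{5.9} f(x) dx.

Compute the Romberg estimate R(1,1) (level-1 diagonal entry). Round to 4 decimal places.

2.9441

R(0,0) (trapezoid, 1 panel, h=1.4000): 2.940668
R(1,0) (trapezoid, 2 panels, h=0.7000): 2.943228
R(1,1) = 2.943228 + (2.943228 − 2.940668)/3 = 2.944081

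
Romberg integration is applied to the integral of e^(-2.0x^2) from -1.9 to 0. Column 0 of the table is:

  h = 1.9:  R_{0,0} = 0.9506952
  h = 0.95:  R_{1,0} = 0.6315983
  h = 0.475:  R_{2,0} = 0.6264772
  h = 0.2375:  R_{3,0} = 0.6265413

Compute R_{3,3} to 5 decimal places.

R_{1,1} = 0.6315983 + (0.6315983 − 0.9506952)/3 = 0.5252327
R_{2,1} = 0.6264772 + (0.6264772 − 0.6315983)/3 = 0.6247702
R_{3,1} = (4·0.6265413 − 0.6264772) / 3 = 0.6265627
R_{2,2} = 0.6247702 + (0.6247702 − 0.5252327)/15 = 0.6314060
R_{3,2} = 0.6265627 + (0.6265627 − 0.6247702)/15 = 0.6266822
R_{3,3} = (64·0.6266822 − 0.6314060) / 63 = 0.6266072

0.62661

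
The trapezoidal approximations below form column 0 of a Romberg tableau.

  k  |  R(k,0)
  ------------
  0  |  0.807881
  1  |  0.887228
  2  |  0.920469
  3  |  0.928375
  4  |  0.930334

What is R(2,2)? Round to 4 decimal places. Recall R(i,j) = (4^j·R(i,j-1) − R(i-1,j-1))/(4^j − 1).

R(1,1) = 0.887228 + (0.887228 − 0.807881)/3 = 0.913677
R(2,1) = 0.920469 + (0.920469 − 0.887228)/3 = 0.931549
R(2,2) = (16·0.931549 − 0.913677) / 15 = 0.932740

0.9327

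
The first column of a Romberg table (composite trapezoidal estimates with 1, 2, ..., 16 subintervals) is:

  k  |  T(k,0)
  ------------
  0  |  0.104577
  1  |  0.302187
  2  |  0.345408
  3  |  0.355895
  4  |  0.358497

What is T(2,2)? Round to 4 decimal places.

T(1,1) = (4·0.302187 − 0.104577) / 3 = 0.368057
T(2,1) = 0.345408 + (0.345408 − 0.302187)/3 = 0.359815
T(2,2) = (16·0.359815 − 0.368057) / 15 = 0.359266

0.3593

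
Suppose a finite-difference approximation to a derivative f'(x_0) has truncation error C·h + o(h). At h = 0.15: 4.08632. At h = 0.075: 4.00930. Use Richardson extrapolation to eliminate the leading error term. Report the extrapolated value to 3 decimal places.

Extrapolated value = (2·A(h/2) − A(h)) / (2 − 1)
= (2·4.00930 − 4.08632) / 1
= 3.93228 / 1 = 3.93228

3.932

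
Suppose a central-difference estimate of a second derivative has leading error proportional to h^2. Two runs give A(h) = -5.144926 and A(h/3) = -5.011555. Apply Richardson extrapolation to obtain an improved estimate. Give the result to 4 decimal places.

-4.9949

Extrapolated value = (9·A(h/3) − A(h)) / (9 − 1)
= (9·(-5.011555) − (-5.144926)) / 8
= -39.959069 / 8 = -4.994884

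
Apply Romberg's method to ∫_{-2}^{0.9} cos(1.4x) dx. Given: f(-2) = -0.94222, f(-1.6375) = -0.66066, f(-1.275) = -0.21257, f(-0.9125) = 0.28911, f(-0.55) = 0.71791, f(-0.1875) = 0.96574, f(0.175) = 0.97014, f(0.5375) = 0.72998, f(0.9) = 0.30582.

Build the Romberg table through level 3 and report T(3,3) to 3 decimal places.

0.919

T(0,0) (trapezoid, 1 panel, h=2.9000): -0.92278
T(1,0) (trapezoid, 2 panels, h=1.4500): 0.57958
T(2,0) (trapezoid, 4 panels, h=0.7250): 0.83903
T(3,0) (trapezoid, 8 panels, h=0.3625): 0.89953
T(1,1) = 0.57958 + (0.57958 − (-0.92278))/3 = 1.08037
T(2,1) = 0.83903 + (0.83903 − 0.57958)/3 = 0.92551
T(3,1) = 0.89953 + (0.89953 − 0.83903)/3 = 0.91970
T(2,2) = 0.92551 + (0.92551 − 1.08037)/15 = 0.91519
T(3,2) = 0.91970 + (0.91970 − 0.92551)/15 = 0.91931
T(3,3) = 0.91931 + (0.91931 − 0.91519)/63 = 0.91938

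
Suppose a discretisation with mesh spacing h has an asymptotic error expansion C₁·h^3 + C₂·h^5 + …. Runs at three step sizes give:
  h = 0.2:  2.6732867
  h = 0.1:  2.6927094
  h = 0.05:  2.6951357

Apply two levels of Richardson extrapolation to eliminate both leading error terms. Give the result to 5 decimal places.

2.69548

First eliminate the h^3 term (factor 2^3 = 8):
  B₁ = (8·2.6927094 − 2.6732867)/7 = 2.6954841
  B₂ = (8·2.6951357 − 2.6927094)/7 = 2.6954823
Then eliminate the h^5 term (factor 2^5 = 32):
  (32·2.6954823 − 2.6954841)/31 = 2.6954822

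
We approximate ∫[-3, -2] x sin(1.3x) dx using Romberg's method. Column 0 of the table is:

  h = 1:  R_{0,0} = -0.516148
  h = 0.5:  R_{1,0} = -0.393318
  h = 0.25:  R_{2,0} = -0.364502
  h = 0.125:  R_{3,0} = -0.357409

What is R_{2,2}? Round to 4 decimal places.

-0.3551

Richardson extrapolation on the trapezoidal column (denominator 4−1=3):
R_{1,1} = (4·(-0.393318) − (-0.516148)) / 3 = -0.352375
R_{2,1} = (4·(-0.364502) − (-0.393318)) / 3 = -0.354897
R_{2,2} = -0.354897 + (-0.354897 − (-0.352375))/15 = -0.355065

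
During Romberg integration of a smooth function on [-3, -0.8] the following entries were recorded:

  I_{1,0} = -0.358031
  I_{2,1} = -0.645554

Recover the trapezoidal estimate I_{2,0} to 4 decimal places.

-0.5737

From I_{2,1} = (4·I_{2,0} − I_{1,0})/3, solve for I_{2,0}:
4·I_{2,0} = 3·(-0.645554) + (-0.358031) = -2.294693
I_{2,0} = -0.573673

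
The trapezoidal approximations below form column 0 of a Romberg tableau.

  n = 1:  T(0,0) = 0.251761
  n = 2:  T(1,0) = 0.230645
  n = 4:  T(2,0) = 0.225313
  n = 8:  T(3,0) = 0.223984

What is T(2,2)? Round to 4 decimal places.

T(1,1) = (4·0.230645 − 0.251761) / 3 = 0.223606
T(2,1) = (4·0.225313 − 0.230645) / 3 = 0.223536
T(2,2) = (16·0.223536 − 0.223606) / 15 = 0.223531
(Column j=1 coincides with Simpson's rule on the same nodes.)

0.2235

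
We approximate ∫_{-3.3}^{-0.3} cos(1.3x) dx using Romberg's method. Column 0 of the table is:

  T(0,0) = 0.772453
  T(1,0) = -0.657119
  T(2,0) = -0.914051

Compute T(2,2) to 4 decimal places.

-0.9908

Richardson extrapolation on the trapezoidal column (denominator 4−1=3):
T(1,1) = -0.657119 + (-0.657119 − 0.772453)/3 = -1.133643
T(2,1) = -0.914051 + (-0.914051 − (-0.657119))/3 = -0.999695
T(2,2) = (16·(-0.999695) − (-1.133643)) / 15 = -0.990765
(Column j=1 coincides with Simpson's rule on the same nodes.)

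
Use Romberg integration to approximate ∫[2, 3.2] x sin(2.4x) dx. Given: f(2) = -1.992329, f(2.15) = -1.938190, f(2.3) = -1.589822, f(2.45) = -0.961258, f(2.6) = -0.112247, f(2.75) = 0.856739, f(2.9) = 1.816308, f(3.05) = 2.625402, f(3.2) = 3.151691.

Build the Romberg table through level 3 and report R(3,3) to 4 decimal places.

R(0,0) (trapezoid, 1 panel, h=1.2000): 0.695617
R(1,0) (trapezoid, 2 panels, h=0.6000): 0.280460
R(2,0) (trapezoid, 4 panels, h=0.3000): 0.208176
R(3,0) (trapezoid, 8 panels, h=0.1500): 0.191492
R(1,1) = 0.280460 + (0.280460 − 0.695617)/3 = 0.142074
R(2,1) = 0.208176 + (0.208176 − 0.280460)/3 = 0.184081
R(3,1) = 0.191492 + (0.191492 − 0.208176)/3 = 0.185931
R(2,2) = 0.184081 + (0.184081 − 0.142074)/15 = 0.186881
R(3,2) = 0.185931 + (0.185931 − 0.184081)/15 = 0.186054
R(3,3) = 0.186054 + (0.186054 − 0.186881)/63 = 0.186041

0.1860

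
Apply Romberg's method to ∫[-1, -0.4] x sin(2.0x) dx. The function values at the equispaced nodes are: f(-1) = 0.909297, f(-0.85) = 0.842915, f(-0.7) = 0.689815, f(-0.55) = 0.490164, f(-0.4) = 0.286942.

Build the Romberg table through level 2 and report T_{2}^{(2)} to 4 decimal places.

T_{0}^{(0)} (trapezoid, 1 panel, h=0.6000): 0.358872
T_{1}^{(0)} (trapezoid, 2 panels, h=0.3000): 0.386380
T_{2}^{(0)} (trapezoid, 4 panels, h=0.1500): 0.393152
T_{1}^{(1)} = 0.386380 + (0.386380 − 0.358872)/3 = 0.395549
T_{2}^{(1)} = 0.393152 + (0.393152 − 0.386380)/3 = 0.395409
T_{2}^{(2)} = 0.395409 + (0.395409 − 0.395549)/15 = 0.395400

0.3954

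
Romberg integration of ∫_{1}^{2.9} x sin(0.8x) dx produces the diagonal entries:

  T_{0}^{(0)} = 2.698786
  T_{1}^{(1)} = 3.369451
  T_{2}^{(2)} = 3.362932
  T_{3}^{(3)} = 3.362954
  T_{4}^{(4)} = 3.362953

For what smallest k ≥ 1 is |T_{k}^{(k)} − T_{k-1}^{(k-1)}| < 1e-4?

k = 3

|T_{1}^{(1)} − T_{0}^{(0)}| = 0.670665 ≥ 1e-4
|T_{2}^{(2)} − T_{1}^{(1)}| = 0.006519 ≥ 1e-4
|T_{3}^{(3)} − T_{2}^{(2)}| = 0.000022 < 1e-4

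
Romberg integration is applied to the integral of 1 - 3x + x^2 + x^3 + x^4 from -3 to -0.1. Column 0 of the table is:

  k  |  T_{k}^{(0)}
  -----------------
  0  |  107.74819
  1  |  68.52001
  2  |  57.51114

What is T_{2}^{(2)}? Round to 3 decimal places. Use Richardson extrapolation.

Richardson extrapolation on the trapezoidal column (denominator 4−1=3):
T_{1}^{(1)} = (4·68.52001 − 107.74819) / 3 = 55.44395
T_{2}^{(1)} = (4·57.51114 − 68.52001) / 3 = 53.84152
T_{2}^{(2)} = 53.84152 + (53.84152 − 55.44395)/15 = 53.73469

53.735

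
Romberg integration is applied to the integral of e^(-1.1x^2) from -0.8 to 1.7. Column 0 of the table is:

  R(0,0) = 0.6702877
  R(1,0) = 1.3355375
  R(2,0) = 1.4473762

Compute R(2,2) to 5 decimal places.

1.47981

Richardson extrapolation on the trapezoidal column (denominator 4−1=3):
R(1,1) = 1.3355375 + (1.3355375 − 0.6702877)/3 = 1.5572874
R(2,1) = 1.4473762 + (1.4473762 − 1.3355375)/3 = 1.4846558
R(2,2) = 1.4846558 + (1.4846558 − 1.5572874)/15 = 1.4798137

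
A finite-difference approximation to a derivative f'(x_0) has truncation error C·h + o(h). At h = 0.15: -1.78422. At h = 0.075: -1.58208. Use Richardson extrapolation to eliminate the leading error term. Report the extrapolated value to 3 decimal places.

Extrapolated value = (2·A(h/2) − A(h)) / (2 − 1)
= (2·(-1.58208) − (-1.78422)) / 1
= -1.37994 / 1 = -1.37994

-1.380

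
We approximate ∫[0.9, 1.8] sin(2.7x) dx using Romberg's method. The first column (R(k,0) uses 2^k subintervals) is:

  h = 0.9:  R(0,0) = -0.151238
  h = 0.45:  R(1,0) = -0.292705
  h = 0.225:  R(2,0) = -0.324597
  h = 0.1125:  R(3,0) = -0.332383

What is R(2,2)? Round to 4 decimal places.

R(1,1) = (4·(-0.292705) − (-0.151238)) / 3 = -0.339861
R(2,1) = (4·(-0.324597) − (-0.292705)) / 3 = -0.335228
R(2,2) = -0.335228 + (-0.335228 − (-0.339861))/15 = -0.334919

-0.3349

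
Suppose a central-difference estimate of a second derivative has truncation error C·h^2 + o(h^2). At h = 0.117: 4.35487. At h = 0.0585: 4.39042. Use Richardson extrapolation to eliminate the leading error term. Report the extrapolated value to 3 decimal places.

Extrapolated value = (4·A(h/2) − A(h)) / (4 − 1)
= (4·4.39042 − 4.35487) / 3
= 13.20681 / 3 = 4.40227

4.402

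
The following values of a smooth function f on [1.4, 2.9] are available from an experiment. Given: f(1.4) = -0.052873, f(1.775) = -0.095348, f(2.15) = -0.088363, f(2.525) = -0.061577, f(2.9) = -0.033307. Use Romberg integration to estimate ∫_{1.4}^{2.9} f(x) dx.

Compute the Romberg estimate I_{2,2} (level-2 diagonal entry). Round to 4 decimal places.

I_{0,0} (trapezoid, 1 panel, h=1.5000): -0.064635
I_{1,0} (trapezoid, 2 panels, h=0.7500): -0.098590
I_{2,0} (trapezoid, 4 panels, h=0.3750): -0.108142
I_{1,1} = -0.098590 + (-0.098590 − (-0.064635))/3 = -0.109908
I_{2,1} = -0.108142 + (-0.108142 − (-0.098590))/3 = -0.111326
I_{2,2} = -0.111326 + (-0.111326 − (-0.109908))/15 = -0.111421

-0.1114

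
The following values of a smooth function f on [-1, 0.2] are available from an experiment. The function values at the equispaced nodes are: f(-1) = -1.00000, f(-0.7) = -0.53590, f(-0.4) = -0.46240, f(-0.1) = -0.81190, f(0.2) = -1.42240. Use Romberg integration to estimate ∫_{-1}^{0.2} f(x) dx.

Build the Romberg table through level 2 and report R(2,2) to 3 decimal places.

-0.875

R(0,0) (trapezoid, 1 panel, h=1.2000): -1.45344
R(1,0) (trapezoid, 2 panels, h=0.6000): -1.00416
R(2,0) (trapezoid, 4 panels, h=0.3000): -0.90642
R(1,1) = -1.00416 + (-1.00416 − (-1.45344))/3 = -0.85440
R(2,1) = -0.90642 + (-0.90642 − (-1.00416))/3 = -0.87384
R(2,2) = -0.87384 + (-0.87384 − (-0.85440))/15 = -0.87514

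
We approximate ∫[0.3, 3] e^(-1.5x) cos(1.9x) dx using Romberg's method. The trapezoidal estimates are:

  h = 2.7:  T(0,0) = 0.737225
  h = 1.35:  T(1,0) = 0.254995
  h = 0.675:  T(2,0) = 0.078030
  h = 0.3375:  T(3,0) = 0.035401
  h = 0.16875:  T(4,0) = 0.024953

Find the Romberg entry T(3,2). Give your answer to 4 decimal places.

0.0213

Richardson extrapolation on the trapezoidal column (denominator 4−1=3):
T(2,1) = 0.078030 + (0.078030 − 0.254995)/3 = 0.019042
T(3,1) = (4·0.035401 − 0.078030) / 3 = 0.021191
T(3,2) = (16·0.021191 − 0.019042) / 15 = 0.021334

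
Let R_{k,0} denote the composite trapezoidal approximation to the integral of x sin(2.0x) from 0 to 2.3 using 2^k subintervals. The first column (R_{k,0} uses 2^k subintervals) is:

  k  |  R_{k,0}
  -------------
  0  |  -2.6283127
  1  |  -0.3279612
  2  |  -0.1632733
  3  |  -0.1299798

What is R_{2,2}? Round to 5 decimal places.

R_{1,1} = -0.3279612 + (-0.3279612 − (-2.6283127))/3 = 0.4388226
R_{2,1} = -0.1632733 + (-0.1632733 − (-0.3279612))/3 = -0.1083773
R_{2,2} = -0.1083773 + (-0.1083773 − 0.4388226)/15 = -0.1448573

-0.14486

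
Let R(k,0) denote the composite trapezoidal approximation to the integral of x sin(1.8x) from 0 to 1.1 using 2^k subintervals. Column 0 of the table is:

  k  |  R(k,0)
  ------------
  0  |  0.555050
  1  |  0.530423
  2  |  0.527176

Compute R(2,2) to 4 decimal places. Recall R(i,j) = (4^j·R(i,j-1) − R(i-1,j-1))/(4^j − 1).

0.5264

Richardson extrapolation on the trapezoidal column (denominator 4−1=3):
R(1,1) = 0.530423 + (0.530423 − 0.555050)/3 = 0.522214
R(2,1) = (4·0.527176 − 0.530423) / 3 = 0.526094
R(2,2) = 0.526094 + (0.526094 − 0.522214)/15 = 0.526353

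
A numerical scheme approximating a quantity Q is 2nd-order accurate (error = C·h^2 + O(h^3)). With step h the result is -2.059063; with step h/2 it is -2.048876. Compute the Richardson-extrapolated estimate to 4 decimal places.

-2.0455

Extrapolated value = (4·A(h/2) − A(h)) / (4 − 1)
= (4·(-2.048876) − (-2.059063)) / 3
= -6.136441 / 3 = -2.045480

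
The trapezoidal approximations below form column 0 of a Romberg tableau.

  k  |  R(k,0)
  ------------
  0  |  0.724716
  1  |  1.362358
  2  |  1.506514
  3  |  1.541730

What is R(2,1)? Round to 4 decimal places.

1.5546

Richardson extrapolation on the trapezoidal column (denominator 4−1=3):
R(2,1) = 1.506514 + (1.506514 − 1.362358)/3 = 1.554566
(Column j=1 coincides with Simpson's rule on the same nodes.)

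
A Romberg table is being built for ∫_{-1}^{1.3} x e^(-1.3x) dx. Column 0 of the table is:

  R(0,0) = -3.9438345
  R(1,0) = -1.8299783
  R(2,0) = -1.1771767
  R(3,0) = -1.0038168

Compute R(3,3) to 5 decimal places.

-0.94507

R(1,1) = -1.8299783 + (-1.8299783 − (-3.9438345))/3 = -1.1253596
R(2,1) = (4·(-1.1771767) − (-1.8299783)) / 3 = -0.9595762
R(3,1) = (4·(-1.0038168) − (-1.1771767)) / 3 = -0.9460302
R(2,2) = -0.9595762 + (-0.9595762 − (-1.1253596))/15 = -0.9485240
R(3,2) = -0.9460302 + (-0.9460302 − (-0.9595762))/15 = -0.9451271
R(3,3) = (64·(-0.9451271) − (-0.9485240)) / 63 = -0.9450732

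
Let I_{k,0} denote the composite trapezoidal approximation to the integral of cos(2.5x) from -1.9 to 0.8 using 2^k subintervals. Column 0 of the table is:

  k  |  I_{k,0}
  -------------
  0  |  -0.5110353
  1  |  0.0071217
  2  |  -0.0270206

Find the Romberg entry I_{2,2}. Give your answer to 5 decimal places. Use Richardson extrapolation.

-0.05295

Richardson extrapolation on the trapezoidal column (denominator 4−1=3):
I_{1,1} = (4·0.0071217 − (-0.5110353)) / 3 = 0.1798407
I_{2,1} = (4·(-0.0270206) − 0.0071217) / 3 = -0.0384014
I_{2,2} = -0.0384014 + (-0.0384014 − 0.1798407)/15 = -0.0529509
(Column j=1 coincides with Simpson's rule on the same nodes.)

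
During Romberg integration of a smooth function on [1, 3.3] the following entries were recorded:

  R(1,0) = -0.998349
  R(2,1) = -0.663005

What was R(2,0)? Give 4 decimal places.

From R(2,1) = (4·R(2,0) − R(1,0))/3, solve for R(2,0):
4·R(2,0) = 3·(-0.663005) + (-0.998349) = -2.987364
R(2,0) = -0.746841

-0.7468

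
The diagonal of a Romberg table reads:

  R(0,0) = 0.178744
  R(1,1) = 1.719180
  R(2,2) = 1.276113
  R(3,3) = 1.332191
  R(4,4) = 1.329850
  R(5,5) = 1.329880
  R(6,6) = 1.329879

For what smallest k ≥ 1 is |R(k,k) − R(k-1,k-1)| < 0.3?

k = 3

|R(1,1) − R(0,0)| = 1.540436 ≥ 0.3
|R(2,2) − R(1,1)| = 0.443067 ≥ 0.3
|R(3,3) − R(2,2)| = 0.056078 < 0.3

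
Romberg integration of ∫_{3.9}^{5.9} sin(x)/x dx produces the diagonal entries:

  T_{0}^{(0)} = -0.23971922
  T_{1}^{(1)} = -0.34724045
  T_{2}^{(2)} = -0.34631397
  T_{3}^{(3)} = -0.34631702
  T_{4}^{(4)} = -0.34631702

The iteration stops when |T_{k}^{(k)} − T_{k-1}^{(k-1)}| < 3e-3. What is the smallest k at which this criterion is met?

k = 2

|T_{1}^{(1)} − T_{0}^{(0)}| = 0.10752123 ≥ 3e-3
|T_{2}^{(2)} − T_{1}^{(1)}| = 0.00092648 < 3e-3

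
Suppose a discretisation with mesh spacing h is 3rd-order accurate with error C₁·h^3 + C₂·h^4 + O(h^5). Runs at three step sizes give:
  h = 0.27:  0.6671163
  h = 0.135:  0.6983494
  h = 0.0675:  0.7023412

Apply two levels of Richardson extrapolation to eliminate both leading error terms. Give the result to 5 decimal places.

First eliminate the h^3 term (factor 2^3 = 8):
  B₁ = (8·0.6983494 − 0.6671163)/7 = 0.7028113
  B₂ = (8·0.7023412 − 0.6983494)/7 = 0.7029115
Then eliminate the h^4 term (factor 2^4 = 16):
  (16·0.7029115 − 0.7028113)/15 = 0.7029182

0.70292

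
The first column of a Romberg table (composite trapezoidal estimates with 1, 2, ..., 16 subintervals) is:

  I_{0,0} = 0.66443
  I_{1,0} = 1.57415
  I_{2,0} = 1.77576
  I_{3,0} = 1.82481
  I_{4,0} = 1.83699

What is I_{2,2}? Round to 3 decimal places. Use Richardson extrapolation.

1.841

Richardson extrapolation on the trapezoidal column (denominator 4−1=3):
I_{1,1} = (4·1.57415 − 0.66443) / 3 = 1.87739
I_{2,1} = (4·1.77576 − 1.57415) / 3 = 1.84296
I_{2,2} = (16·1.84296 − 1.87739) / 15 = 1.84066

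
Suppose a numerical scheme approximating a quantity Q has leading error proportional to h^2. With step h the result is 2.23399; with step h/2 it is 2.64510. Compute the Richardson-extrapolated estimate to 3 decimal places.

Extrapolated value = (4·A(h/2) − A(h)) / (4 − 1)
= (4·2.64510 − 2.23399) / 3
= 8.34641 / 3 = 2.78214

2.782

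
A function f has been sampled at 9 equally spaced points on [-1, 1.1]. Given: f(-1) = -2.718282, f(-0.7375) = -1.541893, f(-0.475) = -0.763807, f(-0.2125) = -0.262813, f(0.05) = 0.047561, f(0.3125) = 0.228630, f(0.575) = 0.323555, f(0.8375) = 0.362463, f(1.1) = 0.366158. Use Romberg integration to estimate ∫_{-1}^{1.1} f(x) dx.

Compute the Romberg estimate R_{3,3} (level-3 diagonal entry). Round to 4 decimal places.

-0.6990

R_{0,0} (trapezoid, 1 panel, h=2.1000): -2.469730
R_{1,0} (trapezoid, 2 panels, h=1.0500): -1.184926
R_{2,0} (trapezoid, 4 panels, h=0.5250): -0.823595
R_{3,0} (trapezoid, 8 panels, h=0.2625): -0.730371
R_{1,1} = -1.184926 + (-1.184926 − (-2.469730))/3 = -0.756658
R_{2,1} = -0.823595 + (-0.823595 − (-1.184926))/3 = -0.703151
R_{3,1} = -0.730371 + (-0.730371 − (-0.823595))/3 = -0.699296
R_{2,2} = -0.703151 + (-0.703151 − (-0.756658))/15 = -0.699584
R_{3,2} = -0.699296 + (-0.699296 − (-0.703151))/15 = -0.699039
R_{3,3} = -0.699039 + (-0.699039 − (-0.699584))/63 = -0.699030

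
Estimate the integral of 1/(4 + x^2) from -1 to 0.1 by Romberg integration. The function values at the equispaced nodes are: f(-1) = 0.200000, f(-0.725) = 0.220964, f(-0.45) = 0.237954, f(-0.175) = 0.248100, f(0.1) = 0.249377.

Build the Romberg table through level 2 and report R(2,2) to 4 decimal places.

0.2568

R(0,0) (trapezoid, 1 panel, h=1.1000): 0.247157
R(1,0) (trapezoid, 2 panels, h=0.5500): 0.254453
R(2,0) (trapezoid, 4 panels, h=0.2750): 0.256219
R(1,1) = 0.254453 + (0.254453 − 0.247157)/3 = 0.256885
R(2,1) = 0.256219 + (0.256219 − 0.254453)/3 = 0.256808
R(2,2) = 0.256808 + (0.256808 − 0.256885)/15 = 0.256803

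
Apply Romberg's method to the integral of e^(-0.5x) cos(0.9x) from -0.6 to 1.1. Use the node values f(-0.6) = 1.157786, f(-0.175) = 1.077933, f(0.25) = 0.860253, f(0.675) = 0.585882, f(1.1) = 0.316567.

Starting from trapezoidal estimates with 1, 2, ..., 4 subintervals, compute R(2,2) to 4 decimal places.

R(0,0) (trapezoid, 1 panel, h=1.7000): 1.253200
R(1,0) (trapezoid, 2 panels, h=0.8500): 1.357815
R(2,0) (trapezoid, 4 panels, h=0.4250): 1.386029
R(1,1) = 1.357815 + (1.357815 − 1.253200)/3 = 1.392687
R(2,1) = 1.386029 + (1.386029 − 1.357815)/3 = 1.395434
R(2,2) = 1.395434 + (1.395434 − 1.392687)/15 = 1.395617

1.3956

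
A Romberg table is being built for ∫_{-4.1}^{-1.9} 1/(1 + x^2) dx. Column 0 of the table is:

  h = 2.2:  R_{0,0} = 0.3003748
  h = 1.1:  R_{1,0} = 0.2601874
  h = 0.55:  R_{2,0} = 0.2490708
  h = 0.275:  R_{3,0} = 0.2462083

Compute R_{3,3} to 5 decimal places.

0.24525

R_{1,1} = 0.2601874 + (0.2601874 − 0.3003748)/3 = 0.2467916
R_{2,1} = (4·0.2490708 − 0.2601874) / 3 = 0.2453653
R_{3,1} = (4·0.2462083 − 0.2490708) / 3 = 0.2452541
R_{2,2} = (16·0.2453653 − 0.2467916) / 15 = 0.2452702
R_{3,2} = (16·0.2452541 − 0.2453653) / 15 = 0.2452467
R_{3,3} = 0.2452467 + (0.2452467 − 0.2452702)/63 = 0.2452463
(Column j=1 coincides with Simpson's rule on the same nodes.)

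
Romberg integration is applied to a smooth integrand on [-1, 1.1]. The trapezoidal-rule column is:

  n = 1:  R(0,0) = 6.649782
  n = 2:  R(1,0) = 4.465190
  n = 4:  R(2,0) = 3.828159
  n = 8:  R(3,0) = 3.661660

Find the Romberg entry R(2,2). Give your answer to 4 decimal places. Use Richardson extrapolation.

Richardson extrapolation on the trapezoidal column (denominator 4−1=3):
R(1,1) = 4.465190 + (4.465190 − 6.649782)/3 = 3.736993
R(2,1) = 3.828159 + (3.828159 − 4.465190)/3 = 3.615815
R(2,2) = (16·3.615815 − 3.736993) / 15 = 3.607736
(Column j=1 coincides with Simpson's rule on the same nodes.)

3.6077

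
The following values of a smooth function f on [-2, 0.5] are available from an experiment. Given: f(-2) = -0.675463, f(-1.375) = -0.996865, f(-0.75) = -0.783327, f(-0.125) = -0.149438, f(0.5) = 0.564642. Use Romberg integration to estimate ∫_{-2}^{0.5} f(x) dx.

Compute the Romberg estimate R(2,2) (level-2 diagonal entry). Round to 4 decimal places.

R(0,0) (trapezoid, 1 panel, h=2.5000): -0.138526
R(1,0) (trapezoid, 2 panels, h=1.2500): -1.048422
R(2,0) (trapezoid, 4 panels, h=0.6250): -1.240650
R(1,1) = -1.048422 + (-1.048422 − (-0.138526))/3 = -1.351721
R(2,1) = -1.240650 + (-1.240650 − (-1.048422))/3 = -1.304726
R(2,2) = -1.304726 + (-1.304726 − (-1.351721))/15 = -1.301593

-1.3016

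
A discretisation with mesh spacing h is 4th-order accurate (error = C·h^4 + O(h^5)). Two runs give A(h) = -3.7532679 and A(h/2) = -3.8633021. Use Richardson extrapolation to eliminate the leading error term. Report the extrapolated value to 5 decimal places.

The leading error scales as h^4; refining by a factor of 2 reduces it by 2^4 = 16.
Extrapolated value = (16·A(h/2) − A(h)) / (16 − 1)
= (16·(-3.8633021) − (-3.7532679)) / 15
= -58.0595657 / 15 = -3.8706377

-3.87064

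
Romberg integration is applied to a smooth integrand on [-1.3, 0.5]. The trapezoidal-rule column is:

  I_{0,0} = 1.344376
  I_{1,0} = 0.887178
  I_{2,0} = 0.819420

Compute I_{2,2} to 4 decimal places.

0.8010

Richardson extrapolation on the trapezoidal column (denominator 4−1=3):
I_{1,1} = (4·0.887178 − 1.344376) / 3 = 0.734779
I_{2,1} = 0.819420 + (0.819420 − 0.887178)/3 = 0.796834
I_{2,2} = 0.796834 + (0.796834 − 0.734779)/15 = 0.800971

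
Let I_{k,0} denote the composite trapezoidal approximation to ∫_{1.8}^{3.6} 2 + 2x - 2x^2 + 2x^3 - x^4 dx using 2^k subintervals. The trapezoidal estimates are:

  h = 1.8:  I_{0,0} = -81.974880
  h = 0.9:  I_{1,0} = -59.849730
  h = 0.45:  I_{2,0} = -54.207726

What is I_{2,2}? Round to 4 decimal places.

I_{1,1} = -59.849730 + (-59.849730 − (-81.974880))/3 = -52.474680
I_{2,1} = (4·(-54.207726) − (-59.849730)) / 3 = -52.327058
I_{2,2} = -52.327058 + (-52.327058 − (-52.474680))/15 = -52.317217

-52.3172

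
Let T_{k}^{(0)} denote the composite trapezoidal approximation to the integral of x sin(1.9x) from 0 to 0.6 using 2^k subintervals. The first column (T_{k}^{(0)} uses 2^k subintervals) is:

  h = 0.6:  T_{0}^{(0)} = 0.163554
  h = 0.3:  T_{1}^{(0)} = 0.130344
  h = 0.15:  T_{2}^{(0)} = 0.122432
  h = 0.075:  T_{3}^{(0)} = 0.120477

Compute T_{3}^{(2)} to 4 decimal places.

T_{2}^{(1)} = (4·0.122432 − 0.130344) / 3 = 0.119795
T_{3}^{(1)} = 0.120477 + (0.120477 − 0.122432)/3 = 0.119825
T_{3}^{(2)} = (16·0.119825 − 0.119795) / 15 = 0.119827

0.1198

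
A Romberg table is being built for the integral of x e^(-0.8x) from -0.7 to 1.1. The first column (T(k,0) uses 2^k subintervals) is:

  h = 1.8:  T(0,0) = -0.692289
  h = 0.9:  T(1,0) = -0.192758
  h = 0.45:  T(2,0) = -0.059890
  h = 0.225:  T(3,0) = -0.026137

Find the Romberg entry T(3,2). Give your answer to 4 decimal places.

-0.0148

Richardson extrapolation on the trapezoidal column (denominator 4−1=3):
T(2,1) = -0.059890 + (-0.059890 − (-0.192758))/3 = -0.015601
T(3,1) = (4·(-0.026137) − (-0.059890)) / 3 = -0.014886
T(3,2) = (16·(-0.014886) − (-0.015601)) / 15 = -0.014838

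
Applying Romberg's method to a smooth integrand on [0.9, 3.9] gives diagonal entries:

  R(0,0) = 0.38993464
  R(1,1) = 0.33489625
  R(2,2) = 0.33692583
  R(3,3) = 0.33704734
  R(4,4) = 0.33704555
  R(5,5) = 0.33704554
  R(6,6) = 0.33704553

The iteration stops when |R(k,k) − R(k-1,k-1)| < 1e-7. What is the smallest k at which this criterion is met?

k = 5

|R(1,1) − R(0,0)| = 0.05503839 ≥ 1e-7
|R(2,2) − R(1,1)| = 0.00202958 ≥ 1e-7
|R(3,3) − R(2,2)| = 0.00012151 ≥ 1e-7
|R(4,4) − R(3,3)| = 0.00000179 ≥ 1e-7
|R(5,5) − R(4,4)| = 0.00000001 < 1e-7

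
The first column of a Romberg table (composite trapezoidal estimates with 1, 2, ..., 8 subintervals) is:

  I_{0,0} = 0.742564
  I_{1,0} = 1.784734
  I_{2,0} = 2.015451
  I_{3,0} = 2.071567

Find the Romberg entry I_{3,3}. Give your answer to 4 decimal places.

2.0901

Richardson extrapolation on the trapezoidal column (denominator 4−1=3):
I_{1,1} = (4·1.784734 − 0.742564) / 3 = 2.132124
I_{2,1} = (4·2.015451 − 1.784734) / 3 = 2.092357
I_{3,1} = (4·2.071567 − 2.015451) / 3 = 2.090272
I_{2,2} = (16·2.092357 − 2.132124) / 15 = 2.089706
I_{3,2} = 2.090272 + (2.090272 − 2.092357)/15 = 2.090133
I_{3,3} = (64·2.090133 − 2.089706) / 63 = 2.090140
(Column j=1 coincides with Simpson's rule on the same nodes.)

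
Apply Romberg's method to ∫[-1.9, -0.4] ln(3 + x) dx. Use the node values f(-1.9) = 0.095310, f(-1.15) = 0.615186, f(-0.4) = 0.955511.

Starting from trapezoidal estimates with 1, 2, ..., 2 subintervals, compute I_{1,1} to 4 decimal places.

0.8779

I_{0,0} (trapezoid, 1 panel, h=1.5000): 0.788116
I_{1,0} (trapezoid, 2 panels, h=0.7500): 0.855447
I_{1,1} = 0.855447 + (0.855447 − 0.788116)/3 = 0.877891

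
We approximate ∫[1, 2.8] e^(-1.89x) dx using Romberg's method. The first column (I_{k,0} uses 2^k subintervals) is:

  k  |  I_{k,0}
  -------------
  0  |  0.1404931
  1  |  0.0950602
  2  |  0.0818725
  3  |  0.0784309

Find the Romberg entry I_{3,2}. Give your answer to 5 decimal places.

0.07727

Richardson extrapolation on the trapezoidal column (denominator 4−1=3):
I_{2,1} = (4·0.0818725 − 0.0950602) / 3 = 0.0774766
I_{3,1} = (4·0.0784309 − 0.0818725) / 3 = 0.0772837
I_{3,2} = (16·0.0772837 − 0.0774766) / 15 = 0.0772708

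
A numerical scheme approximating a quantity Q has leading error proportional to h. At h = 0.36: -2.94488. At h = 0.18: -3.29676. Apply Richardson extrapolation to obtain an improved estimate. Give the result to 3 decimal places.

The leading error scales as h; refining by a factor of 2 reduces it by 2^1 = 2.
Extrapolated value = (2·A(h/2) − A(h)) / (2 − 1)
= (2·(-3.29676) − (-2.94488)) / 1
= -3.64864 / 1 = -3.64864

-3.649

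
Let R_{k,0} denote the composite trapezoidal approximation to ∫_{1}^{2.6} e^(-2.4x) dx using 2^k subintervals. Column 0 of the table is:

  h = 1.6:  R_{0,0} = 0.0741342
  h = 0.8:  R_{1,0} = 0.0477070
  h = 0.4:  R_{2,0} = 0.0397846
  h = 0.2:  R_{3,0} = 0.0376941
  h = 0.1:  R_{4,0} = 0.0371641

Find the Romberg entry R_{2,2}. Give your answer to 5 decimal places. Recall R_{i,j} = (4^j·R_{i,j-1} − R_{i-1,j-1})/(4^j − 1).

0.03703

Richardson extrapolation on the trapezoidal column (denominator 4−1=3):
R_{1,1} = (4·0.0477070 − 0.0741342) / 3 = 0.0388979
R_{2,1} = (4·0.0397846 − 0.0477070) / 3 = 0.0371438
R_{2,2} = 0.0371438 + (0.0371438 − 0.0388979)/15 = 0.0370269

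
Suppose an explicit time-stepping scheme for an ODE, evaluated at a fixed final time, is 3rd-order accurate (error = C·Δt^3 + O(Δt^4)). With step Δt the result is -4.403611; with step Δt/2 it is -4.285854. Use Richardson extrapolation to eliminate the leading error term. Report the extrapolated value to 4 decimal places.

-4.2690

Extrapolated value = (8·A(Δt/2) − A(Δt)) / (8 − 1)
= (8·(-4.285854) − (-4.403611)) / 7
= -29.883221 / 7 = -4.269032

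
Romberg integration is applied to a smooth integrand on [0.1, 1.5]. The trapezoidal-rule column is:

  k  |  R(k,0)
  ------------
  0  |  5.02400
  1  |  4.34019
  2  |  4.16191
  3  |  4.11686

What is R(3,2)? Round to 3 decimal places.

Richardson extrapolation on the trapezoidal column (denominator 4−1=3):
R(2,1) = 4.16191 + (4.16191 − 4.34019)/3 = 4.10248
R(3,1) = (4·4.11686 − 4.16191) / 3 = 4.10184
R(3,2) = (16·4.10184 − 4.10248) / 15 = 4.10180

4.102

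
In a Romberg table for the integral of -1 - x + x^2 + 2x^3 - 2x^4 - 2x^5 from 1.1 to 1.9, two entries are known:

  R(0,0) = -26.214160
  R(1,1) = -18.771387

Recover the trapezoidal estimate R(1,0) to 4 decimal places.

-20.6321

From R(1,1) = (4·R(1,0) − R(0,0))/3, solve for R(1,0):
4·R(1,0) = 3·(-18.771387) + (-26.214160) = -82.528321
R(1,0) = -20.632080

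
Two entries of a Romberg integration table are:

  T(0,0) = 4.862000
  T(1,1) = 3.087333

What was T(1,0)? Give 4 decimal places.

3.5310

From T(1,1) = (4·T(1,0) − T(0,0))/3, solve for T(1,0):
4·T(1,0) = 3·3.087333 + 4.862000 = 14.123999
T(1,0) = 3.531000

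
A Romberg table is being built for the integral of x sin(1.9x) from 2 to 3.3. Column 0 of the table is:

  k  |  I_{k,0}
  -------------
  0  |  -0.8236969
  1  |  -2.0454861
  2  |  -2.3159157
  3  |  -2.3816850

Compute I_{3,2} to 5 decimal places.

-2.40344

Richardson extrapolation on the trapezoidal column (denominator 4−1=3):
I_{2,1} = -2.3159157 + (-2.3159157 − (-2.0454861))/3 = -2.4060589
I_{3,1} = (4·(-2.3816850) − (-2.3159157)) / 3 = -2.4036081
I_{3,2} = -2.4036081 + (-2.4036081 − (-2.4060589))/15 = -2.4034447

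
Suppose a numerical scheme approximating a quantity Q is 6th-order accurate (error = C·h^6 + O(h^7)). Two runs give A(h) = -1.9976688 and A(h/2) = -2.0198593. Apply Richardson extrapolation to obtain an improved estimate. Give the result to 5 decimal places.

Extrapolated value = (64·A(h/2) − A(h)) / (64 − 1)
= (64·(-2.0198593) − (-1.9976688)) / 63
= -127.2733264 / 63 = -2.0202115

-2.02021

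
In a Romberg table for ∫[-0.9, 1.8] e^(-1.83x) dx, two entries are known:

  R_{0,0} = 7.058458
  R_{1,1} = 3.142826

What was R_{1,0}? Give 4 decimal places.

From R_{1,1} = (4·R_{1,0} − R_{0,0})/3, solve for R_{1,0}:
4·R_{1,0} = 3·3.142826 + 7.058458 = 16.486936
R_{1,0} = 4.121734

4.1217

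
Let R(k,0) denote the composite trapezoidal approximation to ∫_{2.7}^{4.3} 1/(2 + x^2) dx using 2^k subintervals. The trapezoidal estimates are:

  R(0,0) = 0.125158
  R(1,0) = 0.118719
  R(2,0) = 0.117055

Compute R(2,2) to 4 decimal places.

Richardson extrapolation on the trapezoidal column (denominator 4−1=3):
R(1,1) = (4·0.118719 − 0.125158) / 3 = 0.116573
R(2,1) = 0.117055 + (0.117055 − 0.118719)/3 = 0.116500
R(2,2) = 0.116500 + (0.116500 − 0.116573)/15 = 0.116495

0.1165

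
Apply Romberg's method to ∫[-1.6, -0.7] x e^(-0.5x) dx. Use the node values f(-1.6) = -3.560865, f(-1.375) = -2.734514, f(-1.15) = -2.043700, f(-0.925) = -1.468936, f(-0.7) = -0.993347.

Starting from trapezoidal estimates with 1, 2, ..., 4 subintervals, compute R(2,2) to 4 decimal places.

-1.9091

R(0,0) (trapezoid, 1 panel, h=0.9000): -2.049395
R(1,0) (trapezoid, 2 panels, h=0.4500): -1.944363
R(2,0) (trapezoid, 4 panels, h=0.2250): -1.917958
R(1,1) = -1.944363 + (-1.944363 − (-2.049395))/3 = -1.909352
R(2,1) = -1.917958 + (-1.917958 − (-1.944363))/3 = -1.909156
R(2,2) = -1.909156 + (-1.909156 − (-1.909352))/15 = -1.909143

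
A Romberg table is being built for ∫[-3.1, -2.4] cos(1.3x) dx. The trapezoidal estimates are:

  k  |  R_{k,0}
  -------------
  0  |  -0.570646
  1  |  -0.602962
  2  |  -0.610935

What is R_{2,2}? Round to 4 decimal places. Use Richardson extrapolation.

R_{1,1} = (4·(-0.602962) − (-0.570646)) / 3 = -0.613734
R_{2,1} = -0.610935 + (-0.610935 − (-0.602962))/3 = -0.613593
R_{2,2} = -0.613593 + (-0.613593 − (-0.613734))/15 = -0.613584

-0.6136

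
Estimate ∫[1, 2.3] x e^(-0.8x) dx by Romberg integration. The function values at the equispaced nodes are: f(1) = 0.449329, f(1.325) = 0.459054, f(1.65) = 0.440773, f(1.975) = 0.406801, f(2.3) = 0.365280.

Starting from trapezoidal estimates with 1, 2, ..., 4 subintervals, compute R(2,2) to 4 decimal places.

0.5590

R(0,0) (trapezoid, 1 panel, h=1.3000): 0.529496
R(1,0) (trapezoid, 2 panels, h=0.6500): 0.551250
R(2,0) (trapezoid, 4 panels, h=0.3250): 0.557028
R(1,1) = 0.551250 + (0.551250 − 0.529496)/3 = 0.558501
R(2,1) = 0.557028 + (0.557028 − 0.551250)/3 = 0.558954
R(2,2) = 0.558954 + (0.558954 − 0.558501)/15 = 0.558984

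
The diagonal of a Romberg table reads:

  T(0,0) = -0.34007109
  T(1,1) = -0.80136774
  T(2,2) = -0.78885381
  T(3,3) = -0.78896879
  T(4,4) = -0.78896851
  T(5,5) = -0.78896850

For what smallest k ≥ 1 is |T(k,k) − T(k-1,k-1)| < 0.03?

k = 2

|T(1,1) − T(0,0)| = 0.46129665 ≥ 0.03
|T(2,2) − T(1,1)| = 0.01251393 < 0.03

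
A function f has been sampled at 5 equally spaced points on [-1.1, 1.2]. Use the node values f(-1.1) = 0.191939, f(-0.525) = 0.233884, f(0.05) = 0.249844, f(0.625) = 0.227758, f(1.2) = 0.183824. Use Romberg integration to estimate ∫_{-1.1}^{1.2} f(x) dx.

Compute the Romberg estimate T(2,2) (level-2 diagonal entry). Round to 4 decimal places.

T(0,0) (trapezoid, 1 panel, h=2.3000): 0.432127
T(1,0) (trapezoid, 2 panels, h=1.1500): 0.503384
T(2,0) (trapezoid, 4 panels, h=0.5750): 0.517136
T(1,1) = 0.503384 + (0.503384 − 0.432127)/3 = 0.527136
T(2,1) = 0.517136 + (0.517136 − 0.503384)/3 = 0.521720
T(2,2) = 0.521720 + (0.521720 − 0.527136)/15 = 0.521359

0.5214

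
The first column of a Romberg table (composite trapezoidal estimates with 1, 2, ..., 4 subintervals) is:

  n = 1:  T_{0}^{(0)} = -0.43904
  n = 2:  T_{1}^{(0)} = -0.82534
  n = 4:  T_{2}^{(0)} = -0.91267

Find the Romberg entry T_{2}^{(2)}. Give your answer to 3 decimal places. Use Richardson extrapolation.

-0.941

T_{1}^{(1)} = (4·(-0.82534) − (-0.43904)) / 3 = -0.95411
T_{2}^{(1)} = (4·(-0.91267) − (-0.82534)) / 3 = -0.94178
T_{2}^{(2)} = (16·(-0.94178) − (-0.95411)) / 15 = -0.94096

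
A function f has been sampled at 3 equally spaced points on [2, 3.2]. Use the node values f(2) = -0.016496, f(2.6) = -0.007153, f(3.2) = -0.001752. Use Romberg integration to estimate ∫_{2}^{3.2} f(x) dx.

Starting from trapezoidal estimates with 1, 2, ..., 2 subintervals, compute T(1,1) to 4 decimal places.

-0.0094

T(0,0) (trapezoid, 1 panel, h=1.2000): -0.010949
T(1,0) (trapezoid, 2 panels, h=0.6000): -0.009766
T(1,1) = -0.009766 + (-0.009766 − (-0.010949))/3 = -0.009372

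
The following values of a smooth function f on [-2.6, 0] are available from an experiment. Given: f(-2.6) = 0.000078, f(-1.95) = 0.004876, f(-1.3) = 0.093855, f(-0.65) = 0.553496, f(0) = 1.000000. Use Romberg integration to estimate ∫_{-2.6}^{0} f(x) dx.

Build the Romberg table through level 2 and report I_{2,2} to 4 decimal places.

I_{0,0} (trapezoid, 1 panel, h=2.6000): 1.300101
I_{1,0} (trapezoid, 2 panels, h=1.3000): 0.772062
I_{2,0} (trapezoid, 4 panels, h=0.6500): 0.748973
I_{1,1} = 0.772062 + (0.772062 − 1.300101)/3 = 0.596049
I_{2,1} = 0.748973 + (0.748973 − 0.772062)/3 = 0.741277
I_{2,2} = 0.741277 + (0.741277 − 0.596049)/15 = 0.750959

0.7510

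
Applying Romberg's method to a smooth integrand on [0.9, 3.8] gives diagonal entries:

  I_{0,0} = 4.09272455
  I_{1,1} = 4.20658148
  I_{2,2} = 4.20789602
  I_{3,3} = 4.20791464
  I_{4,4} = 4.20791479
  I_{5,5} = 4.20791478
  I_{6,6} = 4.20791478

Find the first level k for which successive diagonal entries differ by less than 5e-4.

|I_{1,1} − I_{0,0}| = 0.11385693 ≥ 5e-4
|I_{2,2} − I_{1,1}| = 0.00131454 ≥ 5e-4
|I_{3,3} − I_{2,2}| = 0.00001862 < 5e-4

k = 3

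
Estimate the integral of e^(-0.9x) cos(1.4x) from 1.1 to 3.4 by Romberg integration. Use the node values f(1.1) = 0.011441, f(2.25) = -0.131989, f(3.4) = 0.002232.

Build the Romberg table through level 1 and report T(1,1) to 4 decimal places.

T(0,0) (trapezoid, 1 panel, h=2.3000): 0.015724
T(1,0) (trapezoid, 2 panels, h=1.1500): -0.143925
T(1,1) = -0.143925 + (-0.143925 − 0.015724)/3 = -0.197141

-0.1971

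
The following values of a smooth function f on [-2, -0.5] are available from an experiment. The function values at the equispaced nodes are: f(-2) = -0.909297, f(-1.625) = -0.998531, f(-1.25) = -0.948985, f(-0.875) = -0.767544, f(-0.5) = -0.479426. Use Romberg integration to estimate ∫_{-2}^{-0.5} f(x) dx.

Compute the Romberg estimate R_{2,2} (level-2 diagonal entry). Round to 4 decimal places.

-1.2937

R_{0,0} (trapezoid, 1 panel, h=1.5000): -1.041542
R_{1,0} (trapezoid, 2 panels, h=0.7500): -1.232510
R_{2,0} (trapezoid, 4 panels, h=0.3750): -1.278533
R_{1,1} = -1.232510 + (-1.232510 − (-1.041542))/3 = -1.296166
R_{2,1} = -1.278533 + (-1.278533 − (-1.232510))/3 = -1.293874
R_{2,2} = -1.293874 + (-1.293874 − (-1.296166))/15 = -1.293721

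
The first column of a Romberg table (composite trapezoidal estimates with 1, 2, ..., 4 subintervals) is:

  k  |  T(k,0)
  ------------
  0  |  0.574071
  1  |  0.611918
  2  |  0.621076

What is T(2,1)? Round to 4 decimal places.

Richardson extrapolation on the trapezoidal column (denominator 4−1=3):
T(2,1) = (4·0.621076 − 0.611918) / 3 = 0.624129

0.6241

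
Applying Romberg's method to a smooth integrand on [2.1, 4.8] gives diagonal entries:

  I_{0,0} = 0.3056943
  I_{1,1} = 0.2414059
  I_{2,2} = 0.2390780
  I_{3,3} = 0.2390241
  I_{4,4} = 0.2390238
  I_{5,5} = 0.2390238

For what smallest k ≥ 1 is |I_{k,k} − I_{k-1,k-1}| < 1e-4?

|I_{1,1} − I_{0,0}| = 0.0642884 ≥ 1e-4
|I_{2,2} − I_{1,1}| = 0.0023279 ≥ 1e-4
|I_{3,3} − I_{2,2}| = 0.0000539 < 1e-4

k = 3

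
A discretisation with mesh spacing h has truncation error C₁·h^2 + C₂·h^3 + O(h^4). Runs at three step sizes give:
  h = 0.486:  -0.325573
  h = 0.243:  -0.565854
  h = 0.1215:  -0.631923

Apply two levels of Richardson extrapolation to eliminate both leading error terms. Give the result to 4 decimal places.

-0.6551

First eliminate the h^2 term (factor 2^2 = 4):
  B₁ = (4·(-0.565854) − (-0.325573))/3 = -0.645948
  B₂ = (4·(-0.631923) − (-0.565854))/3 = -0.653946
Then eliminate the h^3 term (factor 2^3 = 8):
  (8·(-0.653946) − (-0.645948))/7 = -0.655089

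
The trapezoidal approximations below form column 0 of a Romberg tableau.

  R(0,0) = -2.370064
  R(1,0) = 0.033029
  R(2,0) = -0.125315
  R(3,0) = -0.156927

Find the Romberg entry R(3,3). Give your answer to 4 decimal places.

-0.1655

R(1,1) = (4·0.033029 − (-2.370064)) / 3 = 0.834060
R(2,1) = -0.125315 + (-0.125315 − 0.033029)/3 = -0.178096
R(3,1) = (4·(-0.156927) − (-0.125315)) / 3 = -0.167464
R(2,2) = (16·(-0.178096) − 0.834060) / 15 = -0.245573
R(3,2) = -0.167464 + (-0.167464 − (-0.178096))/15 = -0.166755
R(3,3) = (64·(-0.166755) − (-0.245573)) / 63 = -0.165504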